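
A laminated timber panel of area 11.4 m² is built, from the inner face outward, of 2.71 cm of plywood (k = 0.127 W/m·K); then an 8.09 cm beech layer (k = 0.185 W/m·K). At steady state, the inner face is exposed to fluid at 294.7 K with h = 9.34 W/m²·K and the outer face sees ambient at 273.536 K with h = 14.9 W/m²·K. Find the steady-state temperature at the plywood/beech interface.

Series thermal resistances, inner to outer:
  R_conv,in = 1/(hA) = 1/(9.34·11.4) = 0.009392 K/W
  R_plywood = L/(kA) = 0.0271/(0.127·11.4) = 0.01872 K/W
  R_beech = L/(kA) = 0.0809/(0.185·11.4) = 0.03836 K/W
  R_conv,out = 1/(hA) = 1/(14.9·11.4) = 0.005887 K/W
ΣR = 0.009392 + 0.01872 + 0.03836 + 0.005887 = 0.07236 K/W
Q = ΔT/ΣR = (294.7 K − 273.536 K)/0.07236 = 292.5 W
From the inner boundary to the plywood/beech interface, ΣR_partial = 0.02811 K/W.
T_interface = T_in − Q·ΣR_partial = 294.7 K − (292.5)(0.02811) = 286.5 K

T = 286.5 K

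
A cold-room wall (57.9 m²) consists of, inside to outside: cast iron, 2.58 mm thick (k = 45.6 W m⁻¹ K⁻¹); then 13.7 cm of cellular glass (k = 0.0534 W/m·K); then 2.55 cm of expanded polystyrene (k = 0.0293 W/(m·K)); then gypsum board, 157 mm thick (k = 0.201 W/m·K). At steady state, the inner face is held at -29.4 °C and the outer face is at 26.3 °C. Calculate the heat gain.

Q = 765 W

Resistance network (inner→outer):
  R_cast iron = L/(kA) = 0.00258/(45.6·57.9) = 9.772×10^-7 K/W
  R_cellular glass = L/(kA) = 0.137/(0.0534·57.9) = 0.04431 K/W
  R_expanded polystyrene = L/(kA) = 0.0255/(0.0293·57.9) = 0.01503 K/W
  R_gypsum board = L/(kA) = 0.157/(0.201·57.9) = 0.01349 K/W
ΣR = 9.772×10^-7 + 0.04431 + 0.01503 + 0.01349 = 0.07283 K/W
Q = ΔT/ΣR = (-29.4 °C − 26.3 °C)/0.07283 = -765 W
(Negative Q ⇒ heat flows inward; heat gain = 765 W.)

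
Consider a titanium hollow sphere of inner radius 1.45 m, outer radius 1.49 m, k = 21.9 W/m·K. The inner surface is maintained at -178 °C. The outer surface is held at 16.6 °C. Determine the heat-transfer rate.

Q = 2.89×10^6 W

Q = 4πk·ΔT/(1/r₁ − 1/r₂) = 4π × 21.9 × 194.6 / (1/1.45 − 1/1.49) = 2.89×10^6 W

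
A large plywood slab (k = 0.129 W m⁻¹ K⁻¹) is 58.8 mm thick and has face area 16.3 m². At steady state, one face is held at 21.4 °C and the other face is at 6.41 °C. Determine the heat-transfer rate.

Q = kA·ΔT/L = 0.129 × 16.3 × |21.4 °C − 6.41 °C| / 0.0588 = 536 W

Q = 536 W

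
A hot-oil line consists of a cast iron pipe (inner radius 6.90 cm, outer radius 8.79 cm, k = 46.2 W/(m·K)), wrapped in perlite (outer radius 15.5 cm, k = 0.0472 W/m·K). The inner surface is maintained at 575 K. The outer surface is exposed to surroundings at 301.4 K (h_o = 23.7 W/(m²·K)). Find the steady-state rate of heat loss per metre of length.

Q' = 140 W/m

Treat each layer as a resistance in series:
  R'_cast iron = ln(0.0879/0.0690)/(2πk) = 0.2421/(2π·46.2) = 8.340×10^-4 m·K/W
  R'_perlite = ln(0.155/0.0879)/(2πk) = 0.5672/(2π·0.0472) = 1.913 m·K/W
  R'_conv,out = 1/(2πr h) = 1/(2π·0.155·23.7) = 0.04333 m·K/W
ΣR = 8.340×10^-4 + 1.913 + 0.04333 = 1.957 m·K/W
Q' = ΔT/ΣR = (575 K − 301.4 K)/1.957 = 140 W/m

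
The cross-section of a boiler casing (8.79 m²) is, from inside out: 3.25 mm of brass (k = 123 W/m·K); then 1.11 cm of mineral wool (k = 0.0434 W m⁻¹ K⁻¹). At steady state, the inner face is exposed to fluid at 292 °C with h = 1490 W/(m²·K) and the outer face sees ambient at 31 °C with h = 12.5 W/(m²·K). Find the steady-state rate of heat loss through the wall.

Q = 6820 W

Series thermal resistances, inner to outer:
  R_conv,in = 1/(hA) = 1/(1490·8.79) = 7.635×10^-5 K/W
  R_brass = L/(kA) = 0.00325/(123·8.79) = 3.006×10^-6 K/W
  R_mineral wool = L/(kA) = 0.0111/(0.0434·8.79) = 0.02910 K/W
  R_conv,out = 1/(hA) = 1/(12.5·8.79) = 0.009101 K/W
ΣR = 7.635×10^-5 + 3.006×10^-6 + 0.02910 + 0.009101 = 0.03828 K/W
Q = ΔT/ΣR = (292 °C − 31 °C)/0.03828 = 6820 W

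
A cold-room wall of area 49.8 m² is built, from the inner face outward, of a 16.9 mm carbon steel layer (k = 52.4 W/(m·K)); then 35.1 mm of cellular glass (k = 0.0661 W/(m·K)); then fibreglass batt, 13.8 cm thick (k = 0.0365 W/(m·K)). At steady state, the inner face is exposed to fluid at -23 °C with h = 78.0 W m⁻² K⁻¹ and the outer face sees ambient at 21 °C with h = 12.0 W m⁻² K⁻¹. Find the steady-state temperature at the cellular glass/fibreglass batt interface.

T = -17.6 °C

Resistance network (inner→outer):
  R_conv,in = 1/(hA) = 1/(78.0·49.8) = 2.574×10^-4 K/W
  R_carbon steel = L/(kA) = 0.0169/(52.4·49.8) = 6.476×10^-6 K/W
  R_cellular glass = L/(kA) = 0.0351/(0.0661·49.8) = 0.01066 K/W
  R_fibreglass batt = L/(kA) = 0.138/(0.0365·49.8) = 0.07592 K/W
  R_conv,out = 1/(hA) = 1/(12.0·49.8) = 0.001673 K/W
ΣR = 2.574×10^-4 + 6.476×10^-6 + 0.01066 + 0.07592 + 0.001673 = 0.08852 K/W
Q = ΔT/ΣR = (-23 °C − 21 °C)/0.08852 = -497.1 W
From the inner boundary to the cellular glass/fibreglass batt interface, ΣR_partial = 0.01092 K/W.
T_interface = T_in − Q·ΣR_partial = -23 °C − (-497.1)(0.01092) = -17.6 °C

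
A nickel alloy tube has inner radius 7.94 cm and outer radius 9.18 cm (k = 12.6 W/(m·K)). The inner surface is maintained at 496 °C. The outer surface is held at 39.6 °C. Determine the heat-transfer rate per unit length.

Q' = 2πk·ΔT/ln(r₂/r₁) = 2π × 12.6 × 456.4 / ln(0.0918/0.0794) = 2.49×10^5 W/m

Q' = 2.49×10^5 W/m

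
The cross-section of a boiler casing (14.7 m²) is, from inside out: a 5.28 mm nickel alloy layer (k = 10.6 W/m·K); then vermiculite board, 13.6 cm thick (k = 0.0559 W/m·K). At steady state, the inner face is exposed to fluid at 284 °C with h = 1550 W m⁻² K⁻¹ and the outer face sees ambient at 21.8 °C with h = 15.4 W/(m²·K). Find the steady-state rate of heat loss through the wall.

Treat each layer as a resistance in series:
  R_conv,in = 1/(hA) = 1/(1550·14.7) = 4.389×10^-5 K/W
  R_nickel alloy = L/(kA) = 0.00528/(10.6·14.7) = 3.389×10^-5 K/W
  R_vermiculite board = L/(kA) = 0.136/(0.0559·14.7) = 0.1655 K/W
  R_conv,out = 1/(hA) = 1/(15.4·14.7) = 0.004417 K/W
ΣR = 4.389×10^-5 + 3.389×10^-5 + 0.1655 + 0.004417 = 0.1700 K/W
Q = ΔT/ΣR = (284 °C − 21.8 °C)/0.1700 = 1540 W

Q = 1540 W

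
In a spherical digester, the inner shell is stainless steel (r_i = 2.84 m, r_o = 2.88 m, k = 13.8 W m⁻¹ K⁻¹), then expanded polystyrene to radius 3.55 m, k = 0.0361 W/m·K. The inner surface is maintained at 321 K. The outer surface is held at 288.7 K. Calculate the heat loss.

Series thermal resistances, inner to outer:
  R_stainless steel = (1/2.84 − 1/2.88)/(4πk) = 0.004890/(4π·13.8) = 2.820×10^-5 K/W
  R_expanded polystyrene = (1/2.88 − 1/3.55)/(4πk) = 0.06553/(4π·0.0361) = 0.1445 K/W
ΣR = 2.820×10^-5 + 0.1445 = 0.1445 K/W
Q = ΔT/ΣR = (321 K − 288.7 K)/0.1445 = 224 W

Q = 224 W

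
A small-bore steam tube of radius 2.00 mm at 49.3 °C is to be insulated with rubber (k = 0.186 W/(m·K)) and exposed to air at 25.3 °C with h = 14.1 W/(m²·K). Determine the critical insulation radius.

For a cylinder, r_cr = k_ins/h = 0.186/14.1 = 0.0132 m = 1.32 cm

r_cr = 1.32 cm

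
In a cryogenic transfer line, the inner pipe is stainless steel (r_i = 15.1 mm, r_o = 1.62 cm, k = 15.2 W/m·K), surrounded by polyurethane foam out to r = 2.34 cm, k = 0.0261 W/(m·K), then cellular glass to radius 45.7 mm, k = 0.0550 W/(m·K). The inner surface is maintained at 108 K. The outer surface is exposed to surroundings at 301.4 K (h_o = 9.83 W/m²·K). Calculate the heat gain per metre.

Q' = 42.7 W/m

Series thermal resistances, inner to outer:
  R'_stainless steel = ln(0.0162/0.0151)/(2πk) = 0.07032/(2π·15.2) = 7.363×10^-4 m·K/W
  R'_polyurethane foam = ln(0.0234/0.0162)/(2πk) = 0.3677/(2π·0.0261) = 2.242 m·K/W
  R'_cellular glass = ln(0.0457/0.0234)/(2πk) = 0.6694/(2π·0.0550) = 1.937 m·K/W
  R'_conv,out = 1/(2πr h) = 1/(2π·0.0457·9.83) = 0.3543 m·K/W
ΣR = 7.363×10^-4 + 2.242 + 1.937 + 0.3543 = 4.534 m·K/W
Q' = ΔT/ΣR = (108 K − 301.4 K)/4.534 = -42.7 W/m
(Negative Q' ⇒ heat flows inward; heat gain = 42.7 W/m.)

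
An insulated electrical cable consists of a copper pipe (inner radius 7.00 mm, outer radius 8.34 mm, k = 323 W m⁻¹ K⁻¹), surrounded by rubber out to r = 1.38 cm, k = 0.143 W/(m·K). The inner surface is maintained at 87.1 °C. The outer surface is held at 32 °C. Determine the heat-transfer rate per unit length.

Treat each layer as a resistance in series:
  R'_copper = ln(0.00834/0.00700)/(2πk) = 0.1752/(2π·323) = 8.630×10^-5 m·K/W
  R'_rubber = ln(0.0138/0.00834)/(2πk) = 0.5036/(2π·0.143) = 0.5605 m·K/W
ΣR = 8.630×10^-5 + 0.5605 = 0.5606 m·K/W
Q' = ΔT/ΣR = (87.1 °C − 32 °C)/0.5606 = 98.3 W/m

Q' = 98.3 W/m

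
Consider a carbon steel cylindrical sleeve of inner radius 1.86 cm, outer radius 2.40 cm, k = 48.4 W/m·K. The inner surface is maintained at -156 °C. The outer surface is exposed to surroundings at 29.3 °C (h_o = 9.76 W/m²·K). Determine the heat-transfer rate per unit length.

Q' = 272 W/m

Resistance network (inner→outer):
  R'_carbon steel = ln(0.0240/0.0186)/(2πk) = 0.2549/(2π·48.4) = 8.382×10^-4 m·K/W
  R'_conv,out = 1/(2πr h) = 1/(2π·0.0240·9.76) = 0.6795 m·K/W
ΣR = 8.382×10^-4 + 0.6795 = 0.6803 m·K/W
Q' = ΔT/ΣR = (-156 °C − 29.3 °C)/0.6803 = -272 W/m
(Negative Q' ⇒ heat flows inward; heat gain = 272 W/m.)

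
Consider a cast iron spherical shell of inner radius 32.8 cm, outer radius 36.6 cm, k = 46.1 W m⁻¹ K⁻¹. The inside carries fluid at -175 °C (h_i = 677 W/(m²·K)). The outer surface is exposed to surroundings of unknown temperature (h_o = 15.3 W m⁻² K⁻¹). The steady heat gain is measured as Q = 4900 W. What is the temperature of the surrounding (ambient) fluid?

Sum the resistances:
  R_conv,in = 1/(4πr²h) = 1/(4π·0.328²·677) = 0.001093 K/W
  R_cast iron = (1/0.328 − 1/0.366)/(4πk) = 0.3165/(4π·46.1) = 5.464×10^-4 K/W
  R_conv,out = 1/(4πr²h) = 1/(4π·0.366²·15.3) = 0.03883 K/W
ΣR = 0.04047 K/W
ΔT = Q·ΣR = 4900 × 0.04047 = 198.3 K
Heat flows inward, so T_out = T_in + ΔT = -175 + 198.3 = 23.3 °C

T_out = 23.3 °C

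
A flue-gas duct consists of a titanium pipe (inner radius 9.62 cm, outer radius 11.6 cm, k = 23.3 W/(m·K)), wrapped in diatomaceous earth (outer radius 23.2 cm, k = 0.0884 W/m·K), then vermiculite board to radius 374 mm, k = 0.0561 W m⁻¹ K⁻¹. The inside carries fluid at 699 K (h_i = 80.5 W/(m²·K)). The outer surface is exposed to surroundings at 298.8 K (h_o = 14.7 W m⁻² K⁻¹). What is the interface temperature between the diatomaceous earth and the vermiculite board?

Treat each layer as a resistance in series:
  R'_conv,in = 1/(2πr h) = 1/(2π·0.0962·80.5) = 0.02055 m·K/W
  R'_titanium = ln(0.116/0.0962)/(2πk) = 0.1872/(2π·23.3) = 0.001278 m·K/W
  R'_diatomaceous earth = ln(0.232/0.116)/(2πk) = 0.6931/(2π·0.0884) = 1.248 m·K/W
  R'_vermiculite board = ln(0.374/0.232)/(2πk) = 0.4775/(2π·0.0561) = 1.355 m·K/W
  R'_conv,out = 1/(2πr h) = 1/(2π·0.374·14.7) = 0.02895 m·K/W
ΣR = 0.02055 + 0.001278 + 1.248 + 1.355 + 0.02895 = 2.654 m·K/W
Q' = ΔT/ΣR = (699 K − 298.8 K)/2.654 = 150.8 W/m
From the inner boundary to the diatomaceous earth/vermiculite board interface, ΣR_partial = 1.270 m·K/W.
T_interface = T_in − Q'·ΣR_partial = 699 K − (150.8)(1.270) = 507 K

T = 507 K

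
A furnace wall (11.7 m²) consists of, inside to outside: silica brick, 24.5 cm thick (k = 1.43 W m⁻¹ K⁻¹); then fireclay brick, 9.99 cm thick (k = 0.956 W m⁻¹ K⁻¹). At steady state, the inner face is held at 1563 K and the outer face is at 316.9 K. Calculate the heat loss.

Q = 52900 W

Treat each layer as a resistance in series:
  R_silica brick = L/(kA) = 0.245/(1.43·11.7) = 0.01464 K/W
  R_fireclay brick = L/(kA) = 0.0999/(0.956·11.7) = 0.008931 K/W
ΣR = 0.01464 + 0.008931 = 0.02357 K/W
Q = ΔT/ΣR = (1563 K − 316.9 K)/0.02357 = 52900 W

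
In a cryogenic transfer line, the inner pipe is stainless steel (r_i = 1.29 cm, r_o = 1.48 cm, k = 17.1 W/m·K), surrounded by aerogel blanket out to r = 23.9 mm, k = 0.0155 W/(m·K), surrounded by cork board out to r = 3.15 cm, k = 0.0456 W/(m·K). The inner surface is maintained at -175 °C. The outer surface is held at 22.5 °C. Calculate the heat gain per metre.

Resistance network (inner→outer):
  R'_stainless steel = ln(0.0148/0.0129)/(2πk) = 0.1374/(2π·17.1) = 0.001279 m·K/W
  R'_aerogel blanket = ln(0.0239/0.0148)/(2πk) = 0.4793/(2π·0.0155) = 4.921 m·K/W
  R'_cork board = ln(0.0315/0.0239)/(2πk) = 0.2761/(2π·0.0456) = 0.9637 m·K/W
ΣR = 0.001279 + 4.921 + 0.9637 = 5.886 m·K/W
Q' = ΔT/ΣR = (-175 °C − 22.5 °C)/5.886 = -33.6 W/m
(Negative Q' ⇒ heat flows inward; heat gain = 33.6 W/m.)

Q' = 33.6 W/m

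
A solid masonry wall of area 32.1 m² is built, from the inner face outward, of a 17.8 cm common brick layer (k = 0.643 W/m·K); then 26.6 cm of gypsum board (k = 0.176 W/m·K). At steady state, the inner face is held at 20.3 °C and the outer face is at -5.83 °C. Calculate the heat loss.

Series thermal resistances, inner to outer:
  R_common brick = L/(kA) = 0.178/(0.643·32.1) = 0.008624 K/W
  R_gypsum board = L/(kA) = 0.266/(0.176·32.1) = 0.04708 K/W
ΣR = 0.008624 + 0.04708 = 0.05570 K/W
Q = ΔT/ΣR = (20.3 °C − -5.83 °C)/0.05570 = 469 W

Q = 469 W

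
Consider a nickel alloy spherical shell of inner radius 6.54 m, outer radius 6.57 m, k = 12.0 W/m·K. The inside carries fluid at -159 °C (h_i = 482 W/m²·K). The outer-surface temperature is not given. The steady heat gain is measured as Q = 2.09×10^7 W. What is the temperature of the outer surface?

T_out = 18.4 °C

Series resistances:
  R_conv,in = 1/(4πr²h) = 1/(4π·6.54²·482) = 3.860×10^-6 K/W
  R_nickel alloy = (1/6.54 − 1/6.57)/(4πk) = 6.982×10^-4/(4π·12.0) = 4.630×10^-6 K/W
ΣR = 8.490×10^-6 K/W
ΔT = Q·ΣR = 2.09×10^7 × 8.490×10^-6 = 177.4 K
Heat flows inward, so T_out = T_in + ΔT = -159 + 177.4 = 18.4 °C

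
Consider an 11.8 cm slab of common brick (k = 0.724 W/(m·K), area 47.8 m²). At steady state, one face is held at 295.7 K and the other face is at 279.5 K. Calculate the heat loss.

Q = kA·ΔT/L = 0.724 × 47.8 × |295.7 K − 279.5 K| / 0.118 = 4750 W

Q = 4750 W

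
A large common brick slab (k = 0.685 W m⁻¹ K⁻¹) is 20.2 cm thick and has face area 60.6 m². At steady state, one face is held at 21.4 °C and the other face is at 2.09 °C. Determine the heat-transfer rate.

Q = 3.97 kW

Q = kA·ΔT/L = 0.685 × 60.6 × |21.4 °C − 2.09 °C| / 0.202 = 3970 W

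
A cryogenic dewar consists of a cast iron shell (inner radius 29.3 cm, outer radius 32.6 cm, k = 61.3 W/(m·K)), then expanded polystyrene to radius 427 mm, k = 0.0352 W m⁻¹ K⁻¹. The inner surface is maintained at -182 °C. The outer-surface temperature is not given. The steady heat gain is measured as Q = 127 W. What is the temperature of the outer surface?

Series resistances:
  R_cast iron = (1/0.293 − 1/0.326)/(4πk) = 0.3455/(4π·61.3) = 4.485×10^-4 K/W
  R_expanded polystyrene = (1/0.326 − 1/0.427)/(4πk) = 0.7256/(4π·0.0352) = 1.640 K/W
ΣR = 1.641 K/W
ΔT = Q·ΣR = 127 × 1.641 = 208.4 K
Heat flows inward, so T_out = T_in + ΔT = -182 + 208.4 = 26.4 °C

T_out = 26.4 °C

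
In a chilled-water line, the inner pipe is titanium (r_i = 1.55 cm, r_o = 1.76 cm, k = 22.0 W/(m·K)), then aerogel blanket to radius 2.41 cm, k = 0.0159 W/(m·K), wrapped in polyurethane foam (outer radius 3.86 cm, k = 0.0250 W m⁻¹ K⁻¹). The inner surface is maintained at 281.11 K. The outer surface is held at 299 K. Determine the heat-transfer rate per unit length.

Q' = 2.91 W/m

Resistance network (inner→outer):
  R'_titanium = ln(0.0176/0.0155)/(2πk) = 0.1271/(2π·22.0) = 9.192×10^-4 m·K/W
  R'_aerogel blanket = ln(0.0241/0.0176)/(2πk) = 0.3143/(2π·0.0159) = 3.146 m·K/W
  R'_polyurethane foam = ln(0.0386/0.0241)/(2πk) = 0.4710/(2π·0.0250) = 2.999 m·K/W
ΣR = 9.192×10^-4 + 3.146 + 2.999 = 6.146 m·K/W
Q' = ΔT/ΣR = (281.11 K − 299 K)/6.146 = -2.91 W/m
(Negative Q' ⇒ heat flows inward; heat gain = 2.91 W/m.)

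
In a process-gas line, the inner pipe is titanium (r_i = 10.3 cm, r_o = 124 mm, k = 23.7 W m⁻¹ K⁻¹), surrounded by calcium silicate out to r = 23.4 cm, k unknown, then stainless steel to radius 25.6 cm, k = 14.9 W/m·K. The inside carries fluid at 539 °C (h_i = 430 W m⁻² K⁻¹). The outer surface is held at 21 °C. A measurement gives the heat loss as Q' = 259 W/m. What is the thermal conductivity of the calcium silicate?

k = 0.0507 W/m·K

ΣR = ΔT/Q' = |539 − 21|/259 = 2.000 m·K/W
Known resistances:
  R'_conv,in = 1/(2πr h) = 1/(2π·0.103·430) = 0.003593 m·K/W
  R'_titanium = ln(0.124/0.103)/(2πk) = 0.1856/(2π·23.7) = 0.001246 m·K/W
  R'_stainless steel = ln(0.256/0.234)/(2πk) = 0.08986/(2π·14.9) = 9.598×10^-4 m·K/W
R_calcium silicate = ΣR − ΣR_known = 2.000 − 0.005799 = 1.994 m·K/W
ln(r₂/r₁)/(2πk) = 1.994 ⇒ k = 0.6350/(2π·1.994) = 0.0507 W/m·K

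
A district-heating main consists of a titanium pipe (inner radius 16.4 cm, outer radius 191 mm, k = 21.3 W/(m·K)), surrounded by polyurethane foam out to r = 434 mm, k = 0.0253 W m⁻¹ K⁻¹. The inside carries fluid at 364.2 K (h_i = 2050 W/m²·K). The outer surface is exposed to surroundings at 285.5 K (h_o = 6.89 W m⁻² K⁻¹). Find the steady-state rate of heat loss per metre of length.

Q' = 15.1 W/m

Resistance network (inner→outer):
  R'_conv,in = 1/(2πr h) = 1/(2π·0.164·2050) = 4.734×10^-4 m·K/W
  R'_titanium = ln(0.191/0.164)/(2πk) = 0.1524/(2π·21.3) = 0.001139 m·K/W
  R'_polyurethane foam = ln(0.434/0.191)/(2πk) = 0.8208/(2π·0.0253) = 5.163 m·K/W
  R'_conv,out = 1/(2πr h) = 1/(2π·0.434·6.89) = 0.05322 m·K/W
ΣR = 4.734×10^-4 + 0.001139 + 5.163 + 0.05322 = 5.218 m·K/W
Q' = ΔT/ΣR = (364.2 K − 285.5 K)/5.218 = 15.1 W/m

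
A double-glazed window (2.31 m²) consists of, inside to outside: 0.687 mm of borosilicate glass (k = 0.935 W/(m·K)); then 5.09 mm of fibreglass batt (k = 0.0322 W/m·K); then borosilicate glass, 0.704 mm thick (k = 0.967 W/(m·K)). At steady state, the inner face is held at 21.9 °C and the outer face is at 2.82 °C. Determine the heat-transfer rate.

Treat each layer as a resistance in series:
  R_borosilicate glass = L/(kA) = 6.87×10^-4/(0.935·2.31) = 3.181×10^-4 K/W
  R_fibreglass batt = L/(kA) = 0.00509/(0.0322·2.31) = 0.06843 K/W
  R_borosilicate glass = L/(kA) = 7.04×10^-4/(0.967·2.31) = 3.152×10^-4 K/W
ΣR = 3.181×10^-4 + 0.06843 + 3.152×10^-4 = 0.06906 K/W
Q = ΔT/ΣR = (21.9 °C − 2.82 °C)/0.06906 = 276 W

Q = 276 W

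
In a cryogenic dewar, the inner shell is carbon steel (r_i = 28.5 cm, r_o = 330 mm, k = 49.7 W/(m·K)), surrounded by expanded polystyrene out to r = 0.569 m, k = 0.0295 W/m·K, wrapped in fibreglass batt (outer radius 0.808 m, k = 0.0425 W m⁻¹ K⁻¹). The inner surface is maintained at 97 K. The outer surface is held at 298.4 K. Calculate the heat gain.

Treat each layer as a resistance in series:
  R_carbon steel = (1/0.285 − 1/0.330)/(4πk) = 0.4785/(4π·49.7) = 7.661×10^-4 K/W
  R_expanded polystyrene = (1/0.330 − 1/0.569)/(4πk) = 1.273/(4π·0.0295) = 3.434 K/W
  R_fibreglass batt = (1/0.569 − 1/0.808)/(4πk) = 0.5198/(4π·0.0425) = 0.9734 K/W
ΣR = 7.661×10^-4 + 3.434 + 0.9734 = 4.408 K/W
Q = ΔT/ΣR = (97 K − 298.4 K)/4.408 = -45.7 W
(Negative Q ⇒ heat flows inward; heat gain = 45.7 W.)

Q = 45.7 W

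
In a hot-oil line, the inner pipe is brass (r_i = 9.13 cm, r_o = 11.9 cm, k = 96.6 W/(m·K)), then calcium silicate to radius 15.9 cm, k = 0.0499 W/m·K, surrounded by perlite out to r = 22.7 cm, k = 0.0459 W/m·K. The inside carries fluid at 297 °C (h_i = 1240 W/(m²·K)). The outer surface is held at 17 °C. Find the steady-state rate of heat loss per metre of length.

Treat each layer as a resistance in series:
  R'_conv,in = 1/(2πr h) = 1/(2π·0.0913·1240) = 0.001406 m·K/W
  R'_brass = ln(0.119/0.0913)/(2πk) = 0.2650/(2π·96.6) = 4.366×10^-4 m·K/W
  R'_calcium silicate = ln(0.159/0.119)/(2πk) = 0.2898/(2π·0.0499) = 0.9242 m·K/W
  R'_perlite = ln(0.227/0.159)/(2πk) = 0.3560/(2π·0.0459) = 1.235 m·K/W
ΣR = 0.001406 + 4.366×10^-4 + 0.9242 + 1.235 = 2.161 m·K/W
Q' = ΔT/ΣR = (297 °C − 17 °C)/2.161 = 130 W/m

Q' = 130 W/m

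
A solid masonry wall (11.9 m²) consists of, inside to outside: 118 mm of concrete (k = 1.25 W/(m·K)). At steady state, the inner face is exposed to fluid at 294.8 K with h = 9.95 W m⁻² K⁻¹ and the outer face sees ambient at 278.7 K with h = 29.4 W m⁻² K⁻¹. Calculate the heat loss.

Q = 837 W

Treat each layer as a resistance in series:
  R_conv,in = 1/(hA) = 1/(9.95·11.9) = 0.008446 K/W
  R_concrete = L/(kA) = 0.118/(1.25·11.9) = 0.007933 K/W
  R_conv,out = 1/(hA) = 1/(29.4·11.9) = 0.002858 K/W
ΣR = 0.008446 + 0.007933 + 0.002858 = 0.01924 K/W
Q = ΔT/ΣR = (294.8 K − 278.7 K)/0.01924 = 837 W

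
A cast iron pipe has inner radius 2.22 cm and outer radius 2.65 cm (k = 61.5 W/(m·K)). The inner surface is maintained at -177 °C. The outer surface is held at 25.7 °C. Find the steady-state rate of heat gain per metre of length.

Q' = 442 kW/m

Q' = 2πk·ΔT/ln(r₂/r₁) = 2π × 61.5 × 202.7 / ln(0.0265/0.0222) = 4.42×10^5 W/m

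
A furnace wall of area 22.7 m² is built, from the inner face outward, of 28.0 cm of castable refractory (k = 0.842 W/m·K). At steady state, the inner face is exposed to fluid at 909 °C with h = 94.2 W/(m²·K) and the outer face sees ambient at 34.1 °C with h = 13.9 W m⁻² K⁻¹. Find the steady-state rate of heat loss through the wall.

Resistance network (inner→outer):
  R_conv,in = 1/(hA) = 1/(94.2·22.7) = 4.677×10^-4 K/W
  R_castable refractory = L/(kA) = 0.280/(0.842·22.7) = 0.01465 K/W
  R_conv,out = 1/(hA) = 1/(13.9·22.7) = 0.003169 K/W
ΣR = 4.677×10^-4 + 0.01465 + 0.003169 = 0.01829 K/W
Q = ΔT/ΣR = (909 °C − 34.1 °C)/0.01829 = 47800 W

Q = 47800 W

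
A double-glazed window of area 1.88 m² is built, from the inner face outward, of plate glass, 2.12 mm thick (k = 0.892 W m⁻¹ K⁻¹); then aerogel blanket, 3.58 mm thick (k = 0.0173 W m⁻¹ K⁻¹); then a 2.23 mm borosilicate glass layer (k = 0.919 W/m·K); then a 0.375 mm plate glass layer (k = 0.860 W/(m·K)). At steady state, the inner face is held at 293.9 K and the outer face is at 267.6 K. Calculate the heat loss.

Treat each layer as a resistance in series:
  R_plate glass = L/(kA) = 0.00212/(0.892·1.88) = 0.001264 K/W
  R_aerogel blanket = L/(kA) = 0.00358/(0.0173·1.88) = 0.1101 K/W
  R_borosilicate glass = L/(kA) = 0.00223/(0.919·1.88) = 0.001291 K/W
  R_plate glass = L/(kA) = 3.75×10^-4/(0.860·1.88) = 2.319×10^-4 K/W
ΣR = 0.001264 + 0.1101 + 0.001291 + 2.319×10^-4 = 0.1129 K/W
Q = ΔT/ΣR = (293.9 K − 267.6 K)/0.1129 = 233 W

Q = 233 W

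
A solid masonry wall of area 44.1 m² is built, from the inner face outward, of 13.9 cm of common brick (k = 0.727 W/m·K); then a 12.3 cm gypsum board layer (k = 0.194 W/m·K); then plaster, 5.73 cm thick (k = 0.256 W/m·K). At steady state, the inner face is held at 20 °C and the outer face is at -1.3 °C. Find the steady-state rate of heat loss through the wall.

Treat each layer as a resistance in series:
  R_common brick = L/(kA) = 0.139/(0.727·44.1) = 0.004336 K/W
  R_gypsum board = L/(kA) = 0.123/(0.194·44.1) = 0.01438 K/W
  R_plaster = L/(kA) = 0.0573/(0.256·44.1) = 0.005075 K/W
ΣR = 0.004336 + 0.01438 + 0.005075 = 0.02379 K/W
Q = ΔT/ΣR = (20 °C − -1.3 °C)/0.02379 = 895 W

Q = 895 W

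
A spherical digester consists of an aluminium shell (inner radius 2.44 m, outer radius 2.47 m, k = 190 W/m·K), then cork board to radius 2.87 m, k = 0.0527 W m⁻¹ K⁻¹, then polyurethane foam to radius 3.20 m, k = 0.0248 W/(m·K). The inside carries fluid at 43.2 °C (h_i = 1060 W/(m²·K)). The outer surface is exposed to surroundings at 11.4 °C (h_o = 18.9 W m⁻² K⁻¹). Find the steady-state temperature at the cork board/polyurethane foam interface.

Resistance network (inner→outer):
  R_conv,in = 1/(4πr²h) = 1/(4π·2.44²·1060) = 1.261×10^-5 K/W
  R_aluminium = (1/2.44 − 1/2.47)/(4πk) = 0.004978/(4π·190) = 2.085×10^-6 K/W
  R_cork board = (1/2.47 − 1/2.87)/(4πk) = 0.05643/(4π·0.0527) = 0.08520 K/W
  R_polyurethane foam = (1/2.87 − 1/3.20)/(4πk) = 0.03593/(4π·0.0248) = 0.1153 K/W
  R_conv,out = 1/(4πr²h) = 1/(4π·3.20²·18.9) = 4.112×10^-4 K/W
ΣR = 1.261×10^-5 + 2.085×10^-6 + 0.08520 + 0.1153 + 4.112×10^-4 = 0.2009 K/W
Q = ΔT/ΣR = (43.2 °C − 11.4 °C)/0.2009 = 158.3 W
From the inner boundary to the cork board/polyurethane foam interface, ΣR_partial = 0.08521 K/W.
T_interface = T_in − Q·ΣR_partial = 43.2 °C − (158.3)(0.08521) = 29.7 °C

T = 29.7 °C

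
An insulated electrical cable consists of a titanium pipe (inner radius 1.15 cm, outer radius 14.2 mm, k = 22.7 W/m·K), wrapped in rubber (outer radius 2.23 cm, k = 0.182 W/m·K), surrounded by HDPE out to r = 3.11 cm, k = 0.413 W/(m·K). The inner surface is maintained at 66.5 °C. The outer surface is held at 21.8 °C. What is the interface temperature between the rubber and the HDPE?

T = 32.7 °C

Resistance network (inner→outer):
  R'_titanium = ln(0.0142/0.0115)/(2πk) = 0.2109/(2π·22.7) = 0.001479 m·K/W
  R'_rubber = ln(0.0223/0.0142)/(2πk) = 0.4513/(2π·0.182) = 0.3947 m·K/W
  R'_HDPE = ln(0.0311/0.0223)/(2πk) = 0.3326/(2π·0.413) = 0.1282 m·K/W
ΣR = 0.001479 + 0.3947 + 0.1282 = 0.5244 m·K/W
Q' = ΔT/ΣR = (66.5 °C − 21.8 °C)/0.5244 = 85.24 W/m
From the inner boundary to the rubber/HDPE interface, ΣR_partial = 0.3962 m·K/W.
T_interface = T_in − Q'·ΣR_partial = 66.5 °C − (85.24)(0.3962) = 32.7 °C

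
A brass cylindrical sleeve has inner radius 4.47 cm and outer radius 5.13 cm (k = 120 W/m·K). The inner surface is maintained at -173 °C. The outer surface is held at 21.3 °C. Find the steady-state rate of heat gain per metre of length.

Q' = 1.06×10^6 W/m

Q' = 2πk·ΔT/ln(r₂/r₁) = 2π × 120 × 194.3 / ln(0.0513/0.0447) = 1.06×10^6 W/m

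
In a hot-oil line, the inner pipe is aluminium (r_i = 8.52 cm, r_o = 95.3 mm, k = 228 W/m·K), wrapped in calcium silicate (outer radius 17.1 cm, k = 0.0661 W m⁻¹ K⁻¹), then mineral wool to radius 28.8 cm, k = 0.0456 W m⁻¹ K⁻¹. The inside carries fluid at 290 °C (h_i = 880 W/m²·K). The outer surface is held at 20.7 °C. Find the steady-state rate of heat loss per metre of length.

Q' = 83.4 W/m

Resistance network (inner→outer):
  R'_conv,in = 1/(2πr h) = 1/(2π·0.0852·880) = 0.002123 m·K/W
  R'_aluminium = ln(0.0953/0.0852)/(2πk) = 0.1120/(2π·228) = 7.820×10^-5 m·K/W
  R'_calcium silicate = ln(0.171/0.0953)/(2πk) = 0.5846/(2π·0.0661) = 1.408 m·K/W
  R'_mineral wool = ln(0.288/0.171)/(2πk) = 0.5213/(2π·0.0456) = 1.819 m·K/W
ΣR = 0.002123 + 7.820×10^-5 + 1.408 + 1.819 = 3.229 m·K/W
Q' = ΔT/ΣR = (290 °C − 20.7 °C)/3.229 = 83.4 W/m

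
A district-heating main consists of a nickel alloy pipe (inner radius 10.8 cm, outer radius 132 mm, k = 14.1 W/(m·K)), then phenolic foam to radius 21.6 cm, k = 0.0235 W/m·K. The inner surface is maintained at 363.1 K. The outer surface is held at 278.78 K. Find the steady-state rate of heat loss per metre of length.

Q' = 25.3 W/m

Series thermal resistances, inner to outer:
  R'_nickel alloy = ln(0.132/0.108)/(2πk) = 0.2007/(2π·14.1) = 0.002265 m·K/W
  R'_phenolic foam = ln(0.216/0.132)/(2πk) = 0.4925/(2π·0.0235) = 3.335 m·K/W
ΣR = 0.002265 + 3.335 = 3.337 m·K/W
Q' = ΔT/ΣR = (363.1 K − 278.78 K)/3.337 = 25.3 W/m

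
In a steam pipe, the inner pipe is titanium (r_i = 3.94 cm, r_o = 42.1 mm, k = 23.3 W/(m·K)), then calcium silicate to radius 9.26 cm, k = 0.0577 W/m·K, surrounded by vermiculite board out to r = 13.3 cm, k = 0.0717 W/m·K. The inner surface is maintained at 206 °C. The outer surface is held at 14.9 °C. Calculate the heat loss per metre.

Treat each layer as a resistance in series:
  R'_titanium = ln(0.0421/0.0394)/(2πk) = 0.06628/(2π·23.3) = 4.528×10^-4 m·K/W
  R'_calcium silicate = ln(0.0926/0.0421)/(2πk) = 0.7882/(2π·0.0577) = 2.174 m·K/W
  R'_vermiculite board = ln(0.133/0.0926)/(2πk) = 0.3621/(2π·0.0717) = 0.8037 m·K/W
ΣR = 4.528×10^-4 + 2.174 + 0.8037 = 2.978 m·K/W
Q' = ΔT/ΣR = (206 °C − 14.9 °C)/2.978 = 64.2 W/m

Q' = 64.2 W/m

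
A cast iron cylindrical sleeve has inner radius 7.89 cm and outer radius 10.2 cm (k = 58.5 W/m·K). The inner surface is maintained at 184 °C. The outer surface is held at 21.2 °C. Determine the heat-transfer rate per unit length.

Q' = 2πk·ΔT/ln(r₂/r₁) = 2π × 58.5 × 162.8 / ln(0.102/0.0789) = 2.33×10^5 W/m

Q' = 2.33×10^5 W/m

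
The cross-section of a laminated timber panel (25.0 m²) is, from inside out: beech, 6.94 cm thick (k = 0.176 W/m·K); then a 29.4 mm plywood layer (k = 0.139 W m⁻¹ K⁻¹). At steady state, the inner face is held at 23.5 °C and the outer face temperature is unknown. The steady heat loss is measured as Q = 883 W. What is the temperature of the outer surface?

T_out = 2.10 °C

Sum the resistances:
  R_beech = L/(kA) = 0.0694/(0.176·25.0) = 0.01577 K/W
  R_plywood = L/(kA) = 0.0294/(0.139·25.0) = 0.008460 K/W
ΣR = 0.02423 K/W
ΔT = Q·ΣR = 883 × 0.02423 = 21.40 K
Heat flows outward, so T_out = T_in − ΔT = 23.5 − 21.40 = 2.10 °C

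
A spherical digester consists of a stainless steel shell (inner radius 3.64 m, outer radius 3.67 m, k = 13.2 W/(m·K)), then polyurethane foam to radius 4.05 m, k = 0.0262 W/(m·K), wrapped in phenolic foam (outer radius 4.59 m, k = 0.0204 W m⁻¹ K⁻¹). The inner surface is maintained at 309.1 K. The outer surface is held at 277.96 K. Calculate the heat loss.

Resistance network (inner→outer):
  R_stainless steel = (1/3.64 − 1/3.67)/(4πk) = 0.002246/(4π·13.2) = 1.354×10^-5 K/W
  R_polyurethane foam = (1/3.67 − 1/4.05)/(4πk) = 0.02557/(4π·0.0262) = 0.07765 K/W
  R_phenolic foam = (1/4.05 − 1/4.59)/(4πk) = 0.02905/(4π·0.0204) = 0.1133 K/W
ΣR = 1.354×10^-5 + 0.07765 + 0.1133 = 0.1910 K/W
Q = ΔT/ΣR = (309.1 K − 277.96 K)/0.1910 = 163 W

Q = 163 W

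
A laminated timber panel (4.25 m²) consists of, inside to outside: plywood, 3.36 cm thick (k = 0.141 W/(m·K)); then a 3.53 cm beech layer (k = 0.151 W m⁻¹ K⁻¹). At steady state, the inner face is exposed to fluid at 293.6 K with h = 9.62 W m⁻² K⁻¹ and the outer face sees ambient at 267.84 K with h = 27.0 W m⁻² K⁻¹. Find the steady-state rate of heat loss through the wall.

Series thermal resistances, inner to outer:
  R_conv,in = 1/(hA) = 1/(9.62·4.25) = 0.02446 K/W
  R_plywood = L/(kA) = 0.0336/(0.141·4.25) = 0.05607 K/W
  R_beech = L/(kA) = 0.0353/(0.151·4.25) = 0.05501 K/W
  R_conv,out = 1/(hA) = 1/(27.0·4.25) = 0.008715 K/W
ΣR = 0.02446 + 0.05607 + 0.05501 + 0.008715 = 0.1443 K/W
Q = ΔT/ΣR = (293.6 K − 267.84 K)/0.1443 = 179 W

Q = 179 W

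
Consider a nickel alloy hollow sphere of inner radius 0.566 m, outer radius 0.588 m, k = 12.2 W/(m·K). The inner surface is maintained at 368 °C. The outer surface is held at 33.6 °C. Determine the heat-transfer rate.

Q = 7.76×10^5 W

Q = 4πk·ΔT/(1/r₁ − 1/r₂) = 4π × 12.2 × 334.4 / (1/0.566 − 1/0.588) = 7.76×10^5 W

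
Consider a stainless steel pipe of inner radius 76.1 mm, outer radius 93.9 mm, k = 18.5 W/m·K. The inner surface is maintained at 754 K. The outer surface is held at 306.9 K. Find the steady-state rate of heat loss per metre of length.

Q' = 2πk·ΔT/ln(r₂/r₁) = 2π × 18.5 × 447.1 / ln(0.0939/0.0761) = 2.47×10^5 W/m

Q' = 247 kW/m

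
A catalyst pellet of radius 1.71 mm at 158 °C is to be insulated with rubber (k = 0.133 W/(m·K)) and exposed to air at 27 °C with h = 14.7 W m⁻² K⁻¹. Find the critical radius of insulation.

r_cr = 1.81 cm

For a sphere, r_cr = 2k_ins/h = 2·0.133/14.7 = 0.0181 m = 1.81 cm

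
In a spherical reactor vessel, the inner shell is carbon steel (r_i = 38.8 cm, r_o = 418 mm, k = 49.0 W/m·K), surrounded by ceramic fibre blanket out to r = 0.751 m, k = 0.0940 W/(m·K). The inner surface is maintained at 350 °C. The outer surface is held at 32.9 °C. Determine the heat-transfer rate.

Treat each layer as a resistance in series:
  R_carbon steel = (1/0.388 − 1/0.418)/(4πk) = 0.1850/(4π·49.0) = 3.004×10^-4 K/W
  R_ceramic fibre blanket = (1/0.418 − 1/0.751)/(4πk) = 1.061/(4π·0.0940) = 0.8980 K/W
ΣR = 3.004×10^-4 + 0.8980 = 0.8983 K/W
Q = ΔT/ΣR = (350 °C − 32.9 °C)/0.8983 = 353 W

Q = 353 W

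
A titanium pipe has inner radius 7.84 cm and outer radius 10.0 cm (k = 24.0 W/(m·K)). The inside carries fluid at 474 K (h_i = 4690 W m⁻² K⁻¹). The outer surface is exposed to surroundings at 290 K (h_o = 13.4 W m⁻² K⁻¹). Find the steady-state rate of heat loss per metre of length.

Q' = 1520 W/m

Resistance network (inner→outer):
  R'_conv,in = 1/(2πr h) = 1/(2π·0.0784·4690) = 4.328×10^-4 m·K/W
  R'_titanium = ln(0.100/0.0784)/(2πk) = 0.2433/(2π·24.0) = 0.001614 m·K/W
  R'_conv,out = 1/(2πr h) = 1/(2π·0.100·13.4) = 0.1188 m·K/W
ΣR = 4.328×10^-4 + 0.001614 + 0.1188 = 0.1208 m·K/W
Q' = ΔT/ΣR = (474 K − 290 K)/0.1208 = 1520 W/m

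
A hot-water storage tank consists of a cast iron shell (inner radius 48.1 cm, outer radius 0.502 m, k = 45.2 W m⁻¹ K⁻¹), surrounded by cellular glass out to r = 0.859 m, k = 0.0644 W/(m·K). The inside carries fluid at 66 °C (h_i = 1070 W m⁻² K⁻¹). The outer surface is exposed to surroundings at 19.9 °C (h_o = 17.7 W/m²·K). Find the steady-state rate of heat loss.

Series thermal resistances, inner to outer:
  R_conv,in = 1/(4πr²h) = 1/(4π·0.481²·1070) = 3.215×10^-4 K/W
  R_cast iron = (1/0.481 − 1/0.502)/(4πk) = 0.08697/(4π·45.2) = 1.531×10^-4 K/W
  R_cellular glass = (1/0.502 − 1/0.859)/(4πk) = 0.8279/(4π·0.0644) = 1.023 K/W
  R_conv,out = 1/(4πr²h) = 1/(4π·0.859²·17.7) = 0.006093 K/W
ΣR = 3.215×10^-4 + 1.531×10^-4 + 1.023 + 0.006093 = 1.030 K/W
Q = ΔT/ΣR = (66 °C − 19.9 °C)/1.030 = 44.8 W

Q = 44.8 W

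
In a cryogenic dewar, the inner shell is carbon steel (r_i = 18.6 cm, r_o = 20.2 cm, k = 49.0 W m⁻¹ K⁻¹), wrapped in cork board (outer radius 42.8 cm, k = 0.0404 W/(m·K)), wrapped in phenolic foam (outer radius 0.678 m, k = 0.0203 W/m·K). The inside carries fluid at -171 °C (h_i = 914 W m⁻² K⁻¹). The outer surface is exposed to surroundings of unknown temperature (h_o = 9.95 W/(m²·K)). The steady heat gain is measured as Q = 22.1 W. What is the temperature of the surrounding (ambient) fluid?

Series resistances:
  R_conv,in = 1/(4πr²h) = 1/(4π·0.186²·914) = 0.002517 K/W
  R_carbon steel = (1/0.186 − 1/0.202)/(4πk) = 0.4258/(4π·49.0) = 6.916×10^-4 K/W
  R_cork board = (1/0.202 − 1/0.428)/(4πk) = 2.614/(4π·0.0404) = 5.149 K/W
  R_phenolic foam = (1/0.428 − 1/0.678)/(4πk) = 0.8615/(4π·0.0203) = 3.377 K/W
  R_conv,out = 1/(4πr²h) = 1/(4π·0.678²·9.95) = 0.01740 K/W
ΣR = 8.547 K/W
ΔT = Q·ΣR = 22.1 × 8.547 = 188.9 K
Heat flows inward, so T_out = T_in + ΔT = -171 + 188.9 = 17.9 °C

T_out = 17.9 °C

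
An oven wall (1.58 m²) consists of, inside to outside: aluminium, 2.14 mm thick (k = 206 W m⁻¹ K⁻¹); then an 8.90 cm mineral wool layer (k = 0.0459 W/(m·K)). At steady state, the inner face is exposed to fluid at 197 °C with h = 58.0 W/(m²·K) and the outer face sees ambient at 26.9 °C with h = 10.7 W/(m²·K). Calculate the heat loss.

Q = 131 W

Series thermal resistances, inner to outer:
  R_conv,in = 1/(hA) = 1/(58.0·1.58) = 0.01091 K/W
  R_aluminium = L/(kA) = 0.00214/(206·1.58) = 6.575×10^-6 K/W
  R_mineral wool = L/(kA) = 0.0890/(0.0459·1.58) = 1.227 K/W
  R_conv,out = 1/(hA) = 1/(10.7·1.58) = 0.05915 K/W
ΣR = 0.01091 + 6.575×10^-6 + 1.227 + 0.05915 = 1.297 K/W
Q = ΔT/ΣR = (197 °C − 26.9 °C)/1.297 = 131 W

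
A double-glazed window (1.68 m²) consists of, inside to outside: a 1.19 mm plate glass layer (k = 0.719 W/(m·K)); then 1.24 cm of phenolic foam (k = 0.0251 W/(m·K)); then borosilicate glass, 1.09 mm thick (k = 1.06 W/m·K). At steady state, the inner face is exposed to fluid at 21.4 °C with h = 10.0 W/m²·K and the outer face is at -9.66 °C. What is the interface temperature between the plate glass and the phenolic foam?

Resistance network (inner→outer):
  R_conv,in = 1/(hA) = 1/(10.0·1.68) = 0.05952 K/W
  R_plate glass = L/(kA) = 0.00119/(0.719·1.68) = 9.852×10^-4 K/W
  R_phenolic foam = L/(kA) = 0.0124/(0.0251·1.68) = 0.2941 K/W
  R_borosilicate glass = L/(kA) = 0.00109/(1.06·1.68) = 6.121×10^-4 K/W
ΣR = 0.05952 + 9.852×10^-4 + 0.2941 + 6.121×10^-4 = 0.3552 K/W
Q = ΔT/ΣR = (21.4 °C − -9.66 °C)/0.3552 = 87.44 W
From the inner boundary to the plate glass/phenolic foam interface, ΣR_partial = 0.06051 K/W.
T_interface = T_in − Q·ΣR_partial = 21.4 °C − (87.44)(0.06051) = 16.1 °C

T = 16.1 °C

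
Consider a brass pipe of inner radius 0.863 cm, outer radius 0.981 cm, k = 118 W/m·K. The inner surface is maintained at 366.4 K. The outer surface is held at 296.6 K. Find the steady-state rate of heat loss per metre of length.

Q' = 404 kW/m

Q' = 2πk·ΔT/ln(r₂/r₁) = 2π × 118 × 69.8 / ln(0.00981/0.00863) = 4.04×10^5 W/m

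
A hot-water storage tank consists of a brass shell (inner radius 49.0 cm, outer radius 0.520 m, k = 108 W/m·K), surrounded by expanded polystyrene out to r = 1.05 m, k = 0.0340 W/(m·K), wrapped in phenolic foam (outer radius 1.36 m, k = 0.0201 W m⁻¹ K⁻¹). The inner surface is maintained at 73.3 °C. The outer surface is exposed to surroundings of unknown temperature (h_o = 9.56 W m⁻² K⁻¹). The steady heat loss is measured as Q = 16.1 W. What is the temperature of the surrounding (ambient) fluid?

Sum the resistances:
  R_brass = (1/0.490 − 1/0.520)/(4πk) = 0.1177/(4π·108) = 8.675×10^-5 K/W
  R_expanded polystyrene = (1/0.520 − 1/1.05)/(4πk) = 0.9707/(4π·0.0340) = 2.272 K/W
  R_phenolic foam = (1/1.05 − 1/1.36)/(4πk) = 0.2171/(4π·0.0201) = 0.8595 K/W
  R_conv,out = 1/(4πr²h) = 1/(4π·1.36²·9.56) = 0.004500 K/W
ΣR = 3.136 K/W
ΔT = Q·ΣR = 16.1 × 3.136 = 50.49 K
Heat flows outward, so T_out = T_in − ΔT = 73.3 − 50.49 = 22.8 °C

T_out = 22.8 °C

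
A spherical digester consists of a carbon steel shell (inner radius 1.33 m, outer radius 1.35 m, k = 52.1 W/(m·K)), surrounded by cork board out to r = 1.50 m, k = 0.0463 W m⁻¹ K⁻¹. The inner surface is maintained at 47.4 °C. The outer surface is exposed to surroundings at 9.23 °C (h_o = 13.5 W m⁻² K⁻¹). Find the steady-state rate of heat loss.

Treat each layer as a resistance in series:
  R_carbon steel = (1/1.33 − 1/1.35)/(4πk) = 0.01114/(4π·52.1) = 1.701×10^-5 K/W
  R_cork board = (1/1.35 − 1/1.50)/(4πk) = 0.07407/(4π·0.0463) = 0.1273 K/W
  R_conv,out = 1/(4πr²h) = 1/(4π·1.50²·13.5) = 0.002620 K/W
ΣR = 1.701×10^-5 + 0.1273 + 0.002620 = 0.1299 K/W
Q = ΔT/ΣR = (47.4 °C − 9.23 °C)/0.1299 = 294 W

Q = 294 W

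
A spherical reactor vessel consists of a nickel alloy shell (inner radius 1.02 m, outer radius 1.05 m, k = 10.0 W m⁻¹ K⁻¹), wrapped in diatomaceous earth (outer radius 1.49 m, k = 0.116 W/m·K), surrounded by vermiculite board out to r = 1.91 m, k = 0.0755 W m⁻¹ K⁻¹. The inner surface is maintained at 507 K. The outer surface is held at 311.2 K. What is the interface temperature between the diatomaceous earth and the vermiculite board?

T = 399 K

Treat each layer as a resistance in series:
  R_nickel alloy = (1/1.02 − 1/1.05)/(4πk) = 0.02801/(4π·10.0) = 2.229×10^-4 K/W
  R_diatomaceous earth = (1/1.05 − 1/1.49)/(4πk) = 0.2812/(4π·0.116) = 0.1929 K/W
  R_vermiculite board = (1/1.49 − 1/1.91)/(4πk) = 0.1476/(4π·0.0755) = 0.1556 K/W
ΣR = 2.229×10^-4 + 0.1929 + 0.1556 = 0.3487 K/W
Q = ΔT/ΣR = (507 K − 311.2 K)/0.3487 = 561.5 W
From the inner boundary to the diatomaceous earth/vermiculite board interface, ΣR_partial = 0.1931 K/W.
T_interface = T_in − Q·ΣR_partial = 507 K − (561.5)(0.1931) = 399 K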